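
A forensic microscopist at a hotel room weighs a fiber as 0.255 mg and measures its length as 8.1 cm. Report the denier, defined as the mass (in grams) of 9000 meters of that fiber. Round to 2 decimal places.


Denier calculation:
Mass in grams = 0.255 mg / 1000 = 0.000255 g
Length in meters = 8.1 cm / 100 = 0.081 m
Linear density = mass / length = 0.000255 / 0.081 = 0.00314815 g/m
Denier = (g/m) * 9000 = 0.00314815 * 9000 = 28.33

28.33


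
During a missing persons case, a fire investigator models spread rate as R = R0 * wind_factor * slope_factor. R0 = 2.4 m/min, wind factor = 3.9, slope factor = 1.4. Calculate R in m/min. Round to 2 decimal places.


Fire spread rate calculation:
R = R0 * wind_factor * slope_factor
= 2.4 * 3.9 * 1.4
= 9.36 * 1.4
= 13.10 m/min

13.10


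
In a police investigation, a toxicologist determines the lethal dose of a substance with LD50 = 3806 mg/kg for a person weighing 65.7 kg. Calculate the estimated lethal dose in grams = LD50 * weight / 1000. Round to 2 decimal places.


Lethal dose calculation:
Lethal dose = LD50 * body_weight / 1000
= 3806 * 65.7 / 1000
= 250054.2 / 1000
= 250.05 g

250.05


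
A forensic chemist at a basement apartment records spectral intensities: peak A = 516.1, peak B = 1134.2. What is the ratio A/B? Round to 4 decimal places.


Spectral peak ratio:
Peak A = 516.1 counts
Peak B = 1134.2 counts
Ratio = 516.1 / 1134.2 = 0.4550

0.4550


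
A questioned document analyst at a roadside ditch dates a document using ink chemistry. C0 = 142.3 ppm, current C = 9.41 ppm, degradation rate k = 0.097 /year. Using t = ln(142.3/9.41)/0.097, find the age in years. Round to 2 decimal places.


Document age estimation:
C0/C = 142.3 / 9.41 = 15.12221
ln(C0/C) = 2.716165
t = 2.716165 / 0.097 = 28.00 years

28.00


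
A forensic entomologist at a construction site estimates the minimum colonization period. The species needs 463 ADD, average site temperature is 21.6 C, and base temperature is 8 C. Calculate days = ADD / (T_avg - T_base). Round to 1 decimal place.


Insect development time:
Effective temperature = avg_temp - T_base = 21.6 - 8 = 13.6 C
Days = ADD / effective_temp = 463 / 13.6 = 34.0 days

34.0


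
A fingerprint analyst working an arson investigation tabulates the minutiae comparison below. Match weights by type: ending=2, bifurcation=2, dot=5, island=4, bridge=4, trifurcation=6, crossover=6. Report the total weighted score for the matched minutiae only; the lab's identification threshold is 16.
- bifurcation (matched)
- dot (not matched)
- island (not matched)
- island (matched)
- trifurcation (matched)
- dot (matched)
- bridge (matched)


Weighted minutiae match score:
  bifurcation: matched, +2 (running total 2)
  dot: not matched, +0
  island: not matched, +0
  island: matched, +4 (running total 6)
  trifurcation: matched, +6 (running total 12)
  dot: matched, +5 (running total 17)
  bridge: matched, +4 (running total 21)
Total score = 21
Threshold = 16; verdict = identification

21


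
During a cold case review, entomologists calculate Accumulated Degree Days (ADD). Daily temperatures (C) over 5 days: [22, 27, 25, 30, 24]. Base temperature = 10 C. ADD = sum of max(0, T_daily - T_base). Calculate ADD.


Computing ADD day by day:
Day 1: max(0, 22 - 10) = 12
Day 2: max(0, 27 - 10) = 17
Day 3: max(0, 25 - 10) = 15
Day 4: max(0, 30 - 10) = 20
Day 5: max(0, 24 - 10) = 14
Total ADD = 78

78


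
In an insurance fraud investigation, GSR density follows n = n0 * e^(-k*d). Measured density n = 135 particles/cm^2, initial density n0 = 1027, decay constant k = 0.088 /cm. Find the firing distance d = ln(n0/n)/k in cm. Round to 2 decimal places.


GSR distance calculation:
n0/n = 1027 / 135 = 7.607407
ln(n0/n) = 2.029122
d = 2.029122 / 0.088 = 23.06 cm

23.06


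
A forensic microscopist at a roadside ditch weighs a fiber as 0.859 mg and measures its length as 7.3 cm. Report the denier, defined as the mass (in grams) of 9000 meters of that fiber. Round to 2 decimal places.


Denier calculation:
Mass in grams = 0.859 mg / 1000 = 0.000859 g
Length in meters = 7.3 cm / 100 = 0.073 m
Linear density = mass / length = 0.000859 / 0.073 = 0.01176712 g/m
Denier = (g/m) * 9000 = 0.01176712 * 9000 = 105.90

105.90


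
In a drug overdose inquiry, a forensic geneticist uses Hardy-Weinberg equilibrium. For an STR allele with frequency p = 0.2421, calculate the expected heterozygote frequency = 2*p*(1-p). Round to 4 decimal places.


Hardy-Weinberg heterozygote frequency:
q = 1 - p = 1 - 0.2421 = 0.7579
2pq = 2 * 0.2421 * 0.7579 = 0.3670

0.3670


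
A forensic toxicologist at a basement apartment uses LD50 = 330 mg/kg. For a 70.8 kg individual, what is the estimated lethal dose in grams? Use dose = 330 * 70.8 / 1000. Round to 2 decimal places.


Lethal dose calculation:
Lethal dose = LD50 * body_weight / 1000
= 330 * 70.8 / 1000
= 23364 / 1000
= 23.36 g

23.36


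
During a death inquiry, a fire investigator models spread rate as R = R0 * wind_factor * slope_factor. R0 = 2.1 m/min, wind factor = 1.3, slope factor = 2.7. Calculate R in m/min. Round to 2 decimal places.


Fire spread rate calculation:
R = R0 * wind_factor * slope_factor
= 2.1 * 1.3 * 2.7
= 2.73 * 2.7
= 7.37 m/min

7.37


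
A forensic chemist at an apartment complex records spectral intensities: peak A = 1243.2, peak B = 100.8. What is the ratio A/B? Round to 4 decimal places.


Spectral peak ratio:
Peak A = 1243.2 counts
Peak B = 100.8 counts
Ratio = 1243.2 / 100.8 = 12.3333

12.3333


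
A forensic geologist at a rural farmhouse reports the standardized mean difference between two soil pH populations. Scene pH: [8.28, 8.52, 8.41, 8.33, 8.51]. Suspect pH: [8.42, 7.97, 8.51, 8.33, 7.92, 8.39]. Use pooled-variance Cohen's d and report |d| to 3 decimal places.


Pooled-variance Cohen's d for soil pH comparison:
Scene mean = 42.05 / 5 = 8.41
Suspect mean = 49.54 / 6 = 8.256667
Scene sample variance s_s^2 = 0.01135
Suspect sample variance s_c^2 = 0.061907
Pooled variance = ((n_s-1)*s_s^2 + (n_c-1)*s_c^2) / (n_s + n_c - 2) = 0.039437
Pooled SD = sqrt(0.039437) = 0.198588
Mean difference = 0.153333
|d| = |0.153333| / 0.198588 = 0.772

0.772


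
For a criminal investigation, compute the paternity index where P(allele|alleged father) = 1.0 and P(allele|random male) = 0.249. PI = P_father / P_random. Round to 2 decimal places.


Paternity Index calculation:
PI = P(allele|father) / P(allele|random)
PI = 1.0 / 0.249
PI = 4.02

4.02


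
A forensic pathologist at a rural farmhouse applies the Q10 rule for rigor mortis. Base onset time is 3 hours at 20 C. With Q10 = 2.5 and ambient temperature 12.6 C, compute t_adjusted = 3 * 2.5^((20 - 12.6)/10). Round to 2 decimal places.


Rigor mortis time adjustment:
Exponent = (T_ref - T_actual) / 10 = (20 - 12.6) / 10 = 0.74
Q10 factor = 2.5^0.74 = 1.97004
t_adjusted = 3 * 1.97004 = 5.91 hours

5.91


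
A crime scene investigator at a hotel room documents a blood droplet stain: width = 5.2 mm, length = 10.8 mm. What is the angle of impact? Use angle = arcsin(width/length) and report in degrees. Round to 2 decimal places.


Blood spatter impact angle calculation:
width / length = 5.2 / 10.8 = 0.481481
angle = arcsin(0.481481)
angle = 28.78 degrees

28.78


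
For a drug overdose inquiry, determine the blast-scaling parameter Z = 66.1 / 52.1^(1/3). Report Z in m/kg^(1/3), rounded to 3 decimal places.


Scaled distance calculation:
W^(1/3) = 52.1^(1/3) = 3.734902
Z = R / W^(1/3) = 66.1 / 3.734902
Z = 17.698 m/kg^(1/3)

17.698


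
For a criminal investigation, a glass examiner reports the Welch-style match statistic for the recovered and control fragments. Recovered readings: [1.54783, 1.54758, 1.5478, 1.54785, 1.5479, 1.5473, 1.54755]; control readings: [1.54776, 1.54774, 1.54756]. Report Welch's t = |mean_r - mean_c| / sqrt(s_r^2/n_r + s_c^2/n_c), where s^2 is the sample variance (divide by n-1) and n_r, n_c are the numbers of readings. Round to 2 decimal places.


Welch's t-criterion for glass RI comparison:
Recovered mean = sum / n_r = 10.83381 / 7 = 1.5476871
Control mean = sum / n_c = 4.64306 / 3 = 1.5476867
Recovered sample variance s_r^2 = 4.75238e-08
Control sample variance s_c^2 = 1.21333e-08
Welch SE (unpooled) = sqrt(s_r^2/n_r + s_c^2/n_c) = sqrt(6.78912e-09 + 4.04444e-09) = sqrt(1.08336e-08) = 0.000104085
|mean_r - mean_c| = 4.7619e-07
t = 4.7619e-07 / 0.000104085 = 0.00

0.00


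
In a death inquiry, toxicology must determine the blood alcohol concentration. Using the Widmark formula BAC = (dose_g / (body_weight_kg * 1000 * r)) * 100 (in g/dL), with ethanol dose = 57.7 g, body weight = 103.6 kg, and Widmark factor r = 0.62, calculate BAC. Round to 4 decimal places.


Applying the Widmark formula:
BAC = (dose_g / (body_wt * 1000 * r)) * 100
Denominator = 103.6 * 1000 * 0.62 = 64232
BAC = (57.7 / 64232) * 100
BAC = 0.0898 g/dL

0.0898


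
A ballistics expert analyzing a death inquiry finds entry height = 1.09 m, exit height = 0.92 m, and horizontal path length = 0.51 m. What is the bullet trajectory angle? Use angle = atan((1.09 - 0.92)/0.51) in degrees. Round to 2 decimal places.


Bullet trajectory angle:
Height difference = 1.09 - 0.92 = 0.17 m
angle = atan(0.17 / 0.51)
angle = atan(0.333333)
angle = 18.43 degrees

18.43


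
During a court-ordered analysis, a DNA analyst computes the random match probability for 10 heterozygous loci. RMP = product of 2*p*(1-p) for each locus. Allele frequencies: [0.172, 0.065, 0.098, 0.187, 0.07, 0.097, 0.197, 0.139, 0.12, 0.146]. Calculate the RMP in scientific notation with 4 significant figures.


Computing RMP for 10 loci:
Locus 1: 2 * 0.172 * 0.828 = 0.284832
Locus 2: 2 * 0.065 * 0.935 = 0.12155
Locus 3: 2 * 0.098 * 0.902 = 0.176792
Locus 4: 2 * 0.187 * 0.813 = 0.304062
Locus 5: 2 * 0.07 * 0.93 = 0.1302
Locus 6: 2 * 0.097 * 0.903 = 0.175182
Locus 7: 2 * 0.197 * 0.803 = 0.316382
Locus 8: 2 * 0.139 * 0.861 = 0.239358
Locus 9: 2 * 0.12 * 0.88 = 0.2112
Locus 10: 2 * 0.146 * 0.854 = 0.249368
RMP = 1.693e-07

1.693e-07


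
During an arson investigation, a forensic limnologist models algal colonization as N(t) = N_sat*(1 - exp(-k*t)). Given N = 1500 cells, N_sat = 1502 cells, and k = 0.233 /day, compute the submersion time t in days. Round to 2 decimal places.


PMSI from diatom colonization curve:
N / N_sat = 1500 / 1502 = 0.998668
1 - N/N_sat = 0.001332
ln(1 - N/N_sat) = -6.621074
t = -ln(1 - N/N_sat) / k = -(-6.621074) / 0.233 = 28.42 days

28.42


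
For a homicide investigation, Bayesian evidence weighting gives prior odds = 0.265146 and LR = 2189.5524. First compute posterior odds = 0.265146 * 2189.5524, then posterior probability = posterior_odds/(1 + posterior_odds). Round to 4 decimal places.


Bayesian evidence evaluation:
Posterior odds = prior_odds * LR = 0.265146 * 2189.5524 = 580.5511
Posterior probability = posterior_odds / (1 + posterior_odds)
= 580.5511 / (1 + 580.5511)
= 580.5511 / 581.5511
= 0.9983

0.9983


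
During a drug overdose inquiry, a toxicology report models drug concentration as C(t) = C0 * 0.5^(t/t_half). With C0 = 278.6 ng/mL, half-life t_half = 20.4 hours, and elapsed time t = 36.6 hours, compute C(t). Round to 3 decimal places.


Drug concentration decay:
Number of half-lives = t / t_half = 36.6 / 20.4 = 1.794118
Decay factor = 0.5^1.794118 = 0.28834782
C(t) = 278.6 * 0.28834782 = 80.334 ng/mL

80.334


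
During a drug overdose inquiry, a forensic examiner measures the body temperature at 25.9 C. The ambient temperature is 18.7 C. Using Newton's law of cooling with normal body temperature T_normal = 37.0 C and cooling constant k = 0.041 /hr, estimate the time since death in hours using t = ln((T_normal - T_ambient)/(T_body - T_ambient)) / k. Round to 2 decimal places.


Using Newton's law of cooling:
t = ln((T_normal - T_ambient) / (T_body - T_ambient)) / k
T_normal - T_ambient = 18.3
T_body - T_ambient = 7.2
Ratio = 2.541667
ln(ratio) = 0.93282
t = 0.93282 / 0.041 = 22.75 hours

22.75


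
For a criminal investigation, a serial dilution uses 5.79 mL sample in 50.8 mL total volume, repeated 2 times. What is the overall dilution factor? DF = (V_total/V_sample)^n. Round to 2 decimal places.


Dilution factor calculation:
Single dilution = V_total / V_sample = 50.8 / 5.79 ≈ 8.773748
Number of dilutions = 2
Total DF = (50.8 / 5.79)^2 (full precision, rounded at the end) = 76.98

76.98


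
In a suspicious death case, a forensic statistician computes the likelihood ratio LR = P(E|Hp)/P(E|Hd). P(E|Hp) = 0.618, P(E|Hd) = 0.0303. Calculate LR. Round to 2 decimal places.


Likelihood ratio calculation:
LR = P(E|Hp) / P(E|Hd)
LR = 0.618 / 0.0303
LR = 20.40

20.40


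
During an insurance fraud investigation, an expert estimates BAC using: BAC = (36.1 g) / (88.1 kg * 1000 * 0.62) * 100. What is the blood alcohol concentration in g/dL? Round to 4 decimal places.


Applying the Widmark formula:
BAC = (dose_g / (body_wt * 1000 * r)) * 100
Denominator = 88.1 * 1000 * 0.62 = 54622
BAC = (36.1 / 54622) * 100
BAC = 0.0661 g/dL

0.0661


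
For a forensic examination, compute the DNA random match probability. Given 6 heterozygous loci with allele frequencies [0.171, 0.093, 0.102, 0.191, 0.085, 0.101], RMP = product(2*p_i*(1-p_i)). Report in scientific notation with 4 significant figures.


Computing RMP for 6 loci:
Locus 1: 2 * 0.171 * 0.829 = 0.283518
Locus 2: 2 * 0.093 * 0.907 = 0.168702
Locus 3: 2 * 0.102 * 0.898 = 0.183192
Locus 4: 2 * 0.191 * 0.809 = 0.309038
Locus 5: 2 * 0.085 * 0.915 = 0.15555
Locus 6: 2 * 0.101 * 0.899 = 0.181598
RMP = 7.649e-05

7.649e-05


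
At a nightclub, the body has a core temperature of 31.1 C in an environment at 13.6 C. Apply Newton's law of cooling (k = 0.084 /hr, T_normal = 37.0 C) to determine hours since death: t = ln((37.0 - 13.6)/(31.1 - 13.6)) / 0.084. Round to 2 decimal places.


Using Newton's law of cooling:
t = ln((T_normal - T_ambient) / (T_body - T_ambient)) / k
T_normal - T_ambient = 23.4
T_body - T_ambient = 17.5
Ratio = 1.337143
ln(ratio) = 0.290535
t = 0.290535 / 0.084 = 3.46 hours

3.46


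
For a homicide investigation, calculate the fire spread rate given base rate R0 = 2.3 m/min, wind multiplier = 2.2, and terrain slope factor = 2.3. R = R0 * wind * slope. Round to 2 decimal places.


Fire spread rate calculation:
R = R0 * wind_factor * slope_factor
= 2.3 * 2.2 * 2.3
= 5.06 * 2.3
= 11.64 m/min

11.64


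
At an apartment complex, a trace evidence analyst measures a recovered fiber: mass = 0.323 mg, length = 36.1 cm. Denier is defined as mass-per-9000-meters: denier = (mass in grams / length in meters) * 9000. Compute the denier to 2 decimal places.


Denier calculation:
Mass in grams = 0.323 mg / 1000 = 0.000323 g
Length in meters = 36.1 cm / 100 = 0.361 m
Linear density = mass / length = 0.000323 / 0.361 = 0.00089474 g/m
Denier = (g/m) * 9000 = 0.00089474 * 9000 = 8.05

8.05


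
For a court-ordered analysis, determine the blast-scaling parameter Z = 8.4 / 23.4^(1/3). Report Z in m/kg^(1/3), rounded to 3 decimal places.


Scaled distance calculation:
W^(1/3) = 23.4^(1/3) = 2.860259
Z = R / W^(1/3) = 8.4 / 2.860259
Z = 2.937 m/kg^(1/3)

2.937


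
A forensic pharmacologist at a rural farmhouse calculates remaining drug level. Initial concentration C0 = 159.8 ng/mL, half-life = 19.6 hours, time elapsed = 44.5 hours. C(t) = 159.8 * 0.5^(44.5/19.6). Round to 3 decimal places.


Drug concentration decay:
Number of half-lives = t / t_half = 44.5 / 19.6 = 2.270408
Decay factor = 0.5^2.270408 = 0.20727126
C(t) = 159.8 * 0.20727126 = 33.122 ng/mL

33.122


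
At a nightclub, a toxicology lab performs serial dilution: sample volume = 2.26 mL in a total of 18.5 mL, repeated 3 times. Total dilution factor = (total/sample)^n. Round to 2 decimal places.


Dilution factor calculation:
Single dilution = V_total / V_sample = 18.5 / 2.26 ≈ 8.185841
Number of dilutions = 3
Total DF = (18.5 / 2.26)^3 (full precision, rounded at the end) = 548.52

548.52


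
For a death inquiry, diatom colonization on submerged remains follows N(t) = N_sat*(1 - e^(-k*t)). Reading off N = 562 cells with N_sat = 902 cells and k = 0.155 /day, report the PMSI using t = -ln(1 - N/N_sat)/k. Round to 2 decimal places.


PMSI from diatom colonization curve:
N / N_sat = 562 / 902 = 0.62306
1 - N/N_sat = 0.37694
ln(1 - N/N_sat) = -0.975669
t = -ln(1 - N/N_sat) / k = -(-0.975669) / 0.155 = 6.29 days

6.29


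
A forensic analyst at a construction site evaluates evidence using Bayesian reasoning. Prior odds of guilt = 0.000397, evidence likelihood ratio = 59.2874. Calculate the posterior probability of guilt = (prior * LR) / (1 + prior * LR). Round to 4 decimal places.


Bayesian evidence evaluation:
Posterior odds = prior_odds * LR = 0.000397 * 59.2874 = 0.0235371
Posterior probability = posterior_odds / (1 + posterior_odds)
= 0.0235371 / (1 + 0.0235371)
= 0.0235371 / 1.0235371
= 0.0230

0.0230


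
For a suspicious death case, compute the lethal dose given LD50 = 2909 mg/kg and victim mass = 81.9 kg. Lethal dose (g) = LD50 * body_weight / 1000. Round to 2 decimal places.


Lethal dose calculation:
Lethal dose = LD50 * body_weight / 1000
= 2909 * 81.9 / 1000
= 238247.1 / 1000
= 238.25 g

238.25


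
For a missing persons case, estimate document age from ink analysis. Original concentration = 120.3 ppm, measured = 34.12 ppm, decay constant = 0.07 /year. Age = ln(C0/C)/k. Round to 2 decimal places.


Document age estimation:
C0/C = 120.3 / 34.12 = 3.525791
ln(C0/C) = 1.260105
t = 1.260105 / 0.07 = 18.00 years

18.00


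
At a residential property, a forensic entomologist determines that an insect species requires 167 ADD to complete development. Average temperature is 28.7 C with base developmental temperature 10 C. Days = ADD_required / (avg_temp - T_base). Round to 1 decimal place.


Insect development time:
Effective temperature = avg_temp - T_base = 28.7 - 10 = 18.7 C
Days = ADD / effective_temp = 167 / 18.7 = 8.9 days

8.9


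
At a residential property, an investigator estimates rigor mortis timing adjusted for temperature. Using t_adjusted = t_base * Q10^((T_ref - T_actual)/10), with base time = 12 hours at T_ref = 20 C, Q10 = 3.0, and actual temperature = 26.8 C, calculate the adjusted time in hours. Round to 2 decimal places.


Rigor mortis time adjustment:
Exponent = (T_ref - T_actual) / 10 = (20 - 26.8) / 10 = -0.68
Q10 factor = 3.0^-0.68 = 0.47376
t_adjusted = 12 * 0.47376 = 5.69 hours

5.69


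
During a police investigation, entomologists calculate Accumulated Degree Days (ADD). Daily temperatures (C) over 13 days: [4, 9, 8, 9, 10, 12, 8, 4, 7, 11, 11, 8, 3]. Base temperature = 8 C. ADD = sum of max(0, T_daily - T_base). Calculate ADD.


Computing ADD day by day:
Day 1: max(0, 4 - 8) = 0
Day 2: max(0, 9 - 8) = 1
Day 3: max(0, 8 - 8) = 0
Day 4: max(0, 9 - 8) = 1
Day 5: max(0, 10 - 8) = 2
Day 6: max(0, 12 - 8) = 4
Day 7: max(0, 8 - 8) = 0
Day 8: max(0, 4 - 8) = 0
Day 9: max(0, 7 - 8) = 0
Day 10: max(0, 11 - 8) = 3
Day 11: max(0, 11 - 8) = 3
Day 12: max(0, 8 - 8) = 0
Day 13: max(0, 3 - 8) = 0
Total ADD = 14

14


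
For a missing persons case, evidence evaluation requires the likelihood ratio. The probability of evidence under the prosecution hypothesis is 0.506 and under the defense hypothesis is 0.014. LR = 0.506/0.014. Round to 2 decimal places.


Likelihood ratio calculation:
LR = P(E|Hp) / P(E|Hd)
LR = 0.506 / 0.014
LR = 36.14

36.14


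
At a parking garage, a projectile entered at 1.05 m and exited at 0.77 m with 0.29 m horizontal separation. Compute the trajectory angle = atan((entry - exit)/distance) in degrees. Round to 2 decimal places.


Bullet trajectory angle:
Height difference = 1.05 - 0.77 = 0.28 m
angle = atan(0.28 / 0.29)
angle = atan(0.965517)
angle = 43.99 degrees

43.99


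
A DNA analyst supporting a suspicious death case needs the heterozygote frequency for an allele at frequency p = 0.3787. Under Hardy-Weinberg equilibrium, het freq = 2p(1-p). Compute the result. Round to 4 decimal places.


Hardy-Weinberg heterozygote frequency:
q = 1 - p = 1 - 0.3787 = 0.6213
2pq = 2 * 0.3787 * 0.6213 = 0.4706

0.4706


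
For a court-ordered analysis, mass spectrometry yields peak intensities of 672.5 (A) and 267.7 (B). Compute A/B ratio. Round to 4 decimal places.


Spectral peak ratio:
Peak A = 672.5 counts
Peak B = 267.7 counts
Ratio = 672.5 / 267.7 = 2.5121

2.5121


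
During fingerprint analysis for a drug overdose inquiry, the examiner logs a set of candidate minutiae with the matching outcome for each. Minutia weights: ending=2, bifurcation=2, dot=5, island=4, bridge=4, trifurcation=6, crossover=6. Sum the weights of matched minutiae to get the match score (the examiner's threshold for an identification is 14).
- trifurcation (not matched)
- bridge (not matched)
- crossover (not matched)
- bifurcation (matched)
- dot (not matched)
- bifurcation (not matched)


Weighted minutiae match score:
  trifurcation: not matched, +0
  bridge: not matched, +0
  crossover: not matched, +0
  bifurcation: matched, +2 (running total 2)
  dot: not matched, +0
  bifurcation: not matched, +0
Total score = 2
Threshold = 14; verdict = inconclusive

2


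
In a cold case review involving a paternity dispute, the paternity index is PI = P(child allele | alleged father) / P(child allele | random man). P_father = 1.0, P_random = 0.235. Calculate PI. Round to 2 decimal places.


Paternity Index calculation:
PI = P(allele|father) / P(allele|random)
PI = 1.0 / 0.235
PI = 4.26

4.26


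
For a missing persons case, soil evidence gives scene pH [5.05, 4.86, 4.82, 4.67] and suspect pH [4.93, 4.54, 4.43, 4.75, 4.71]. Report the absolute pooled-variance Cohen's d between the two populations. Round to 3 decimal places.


Pooled-variance Cohen's d for soil pH comparison:
Scene mean = 19.4 / 4 = 4.85
Suspect mean = 23.36 / 5 = 4.672
Scene sample variance s_s^2 = 0.024467
Suspect sample variance s_c^2 = 0.03752
Pooled variance = ((n_s-1)*s_s^2 + (n_c-1)*s_c^2) / (n_s + n_c - 2) = 0.031926
Pooled SD = sqrt(0.031926) = 0.178678
Mean difference = 0.178
|d| = |0.178| / 0.178678 = 0.996

0.996


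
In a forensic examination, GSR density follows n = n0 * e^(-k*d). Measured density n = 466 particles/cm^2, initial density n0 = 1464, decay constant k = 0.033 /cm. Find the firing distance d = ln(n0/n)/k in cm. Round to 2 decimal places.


GSR distance calculation:
n0/n = 1464 / 466 = 3.141631
ln(n0/n) = 1.144742
d = 1.144742 / 0.033 = 34.69 cm

34.69


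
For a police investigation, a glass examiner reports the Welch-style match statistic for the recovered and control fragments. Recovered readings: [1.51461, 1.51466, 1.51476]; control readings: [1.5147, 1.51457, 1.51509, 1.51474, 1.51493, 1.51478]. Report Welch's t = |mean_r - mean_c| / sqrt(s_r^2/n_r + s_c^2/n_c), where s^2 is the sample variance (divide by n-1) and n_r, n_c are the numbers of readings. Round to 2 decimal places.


Welch's t-criterion for glass RI comparison:
Recovered mean = sum / n_r = 4.54403 / 3 = 1.5146767
Control mean = sum / n_c = 9.08881 / 6 = 1.5148017
Recovered sample variance s_r^2 = 5.83333e-09
Control sample variance s_c^2 = 3.35767e-08
Welch SE (unpooled) = sqrt(s_r^2/n_r + s_c^2/n_c) = sqrt(1.94444e-09 + 5.59611e-09) = sqrt(7.54055e-09) = 8.68363e-05
|mean_r - mean_c| = 0.000125
t = 0.000125 / 8.68363e-05 = 1.44

1.44


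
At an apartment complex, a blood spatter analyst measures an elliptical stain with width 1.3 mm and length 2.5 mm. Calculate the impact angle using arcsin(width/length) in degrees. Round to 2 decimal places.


Blood spatter impact angle calculation:
width / length = 1.3 / 2.5 = 0.52
angle = arcsin(0.52)
angle = 31.33 degrees

31.33


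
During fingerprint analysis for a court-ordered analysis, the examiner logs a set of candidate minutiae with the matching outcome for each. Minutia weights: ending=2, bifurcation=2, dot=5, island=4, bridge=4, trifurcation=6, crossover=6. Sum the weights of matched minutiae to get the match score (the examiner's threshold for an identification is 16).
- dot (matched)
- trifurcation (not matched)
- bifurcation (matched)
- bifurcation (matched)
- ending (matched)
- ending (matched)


Weighted minutiae match score:
  dot: matched, +5 (running total 5)
  trifurcation: not matched, +0
  bifurcation: matched, +2 (running total 7)
  bifurcation: matched, +2 (running total 9)
  ending: matched, +2 (running total 11)
  ending: matched, +2 (running total 13)
Total score = 13
Threshold = 16; verdict = inconclusive

13


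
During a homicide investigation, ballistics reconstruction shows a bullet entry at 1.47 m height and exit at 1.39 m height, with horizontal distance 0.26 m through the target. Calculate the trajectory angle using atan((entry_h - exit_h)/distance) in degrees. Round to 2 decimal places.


Bullet trajectory angle:
Height difference = 1.47 - 1.39 = 0.08 m
angle = atan(0.08 / 0.26)
angle = atan(0.307692)
angle = 17.10 degrees

17.10


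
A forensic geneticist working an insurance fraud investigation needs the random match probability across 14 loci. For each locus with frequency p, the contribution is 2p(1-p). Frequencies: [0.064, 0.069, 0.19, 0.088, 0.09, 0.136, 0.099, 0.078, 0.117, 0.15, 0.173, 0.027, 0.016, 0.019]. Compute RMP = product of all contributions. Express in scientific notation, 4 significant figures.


Computing RMP for 14 loci:
Locus 1: 2 * 0.064 * 0.936 = 0.119808
Locus 2: 2 * 0.069 * 0.931 = 0.128478
Locus 3: 2 * 0.19 * 0.81 = 0.3078
Locus 4: 2 * 0.088 * 0.912 = 0.160512
Locus 5: 2 * 0.09 * 0.91 = 0.1638
Locus 6: 2 * 0.136 * 0.864 = 0.235008
Locus 7: 2 * 0.099 * 0.901 = 0.178398
Locus 8: 2 * 0.078 * 0.922 = 0.143832
Locus 9: 2 * 0.117 * 0.883 = 0.206622
Locus 10: 2 * 0.15 * 0.85 = 0.255
Locus 11: 2 * 0.173 * 0.827 = 0.286142
Locus 12: 2 * 0.027 * 0.973 = 0.052542
Locus 13: 2 * 0.016 * 0.984 = 0.031488
Locus 14: 2 * 0.019 * 0.981 = 0.037278
RMP = 6.985e-13

6.985e-13


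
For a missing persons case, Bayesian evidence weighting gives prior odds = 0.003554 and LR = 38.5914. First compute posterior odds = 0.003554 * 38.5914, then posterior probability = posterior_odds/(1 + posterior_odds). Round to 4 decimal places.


Bayesian evidence evaluation:
Posterior odds = prior_odds * LR = 0.003554 * 38.5914 = 0.1371538
Posterior probability = posterior_odds / (1 + posterior_odds)
= 0.1371538 / (1 + 0.1371538)
= 0.1371538 / 1.1371538
= 0.1206

0.1206


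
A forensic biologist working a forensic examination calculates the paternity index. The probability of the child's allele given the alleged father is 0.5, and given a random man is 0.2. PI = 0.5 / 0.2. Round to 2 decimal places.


Paternity Index calculation:
PI = P(allele|father) / P(allele|random)
PI = 0.5 / 0.2
PI = 2.50

2.50


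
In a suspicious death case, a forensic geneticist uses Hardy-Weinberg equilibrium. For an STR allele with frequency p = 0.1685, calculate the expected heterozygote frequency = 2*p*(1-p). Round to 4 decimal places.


Hardy-Weinberg heterozygote frequency:
q = 1 - p = 1 - 0.1685 = 0.8315
2pq = 2 * 0.1685 * 0.8315 = 0.2802

0.2802


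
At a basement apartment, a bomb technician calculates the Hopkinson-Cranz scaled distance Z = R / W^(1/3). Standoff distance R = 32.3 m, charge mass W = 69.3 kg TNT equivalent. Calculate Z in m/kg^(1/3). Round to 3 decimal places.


Scaled distance calculation:
W^(1/3) = 69.3^(1/3) = 4.107502
Z = R / W^(1/3) = 32.3 / 4.107502
Z = 7.864 m/kg^(1/3)

7.864


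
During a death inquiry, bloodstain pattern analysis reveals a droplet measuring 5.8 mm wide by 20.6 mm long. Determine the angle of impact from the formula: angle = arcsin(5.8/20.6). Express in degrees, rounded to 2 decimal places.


Blood spatter impact angle calculation:
width / length = 5.8 / 20.6 = 0.281553
angle = arcsin(0.281553)
angle = 16.35 degrees

16.35


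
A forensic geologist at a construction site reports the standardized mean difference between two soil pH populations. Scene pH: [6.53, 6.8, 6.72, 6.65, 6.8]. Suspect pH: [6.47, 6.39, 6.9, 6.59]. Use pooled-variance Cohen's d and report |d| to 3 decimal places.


Pooled-variance Cohen's d for soil pH comparison:
Scene mean = 33.5 / 5 = 6.7
Suspect mean = 26.35 / 4 = 6.5875
Scene sample variance s_s^2 = 0.01295
Suspect sample variance s_c^2 = 0.050158
Pooled variance = ((n_s-1)*s_s^2 + (n_c-1)*s_c^2) / (n_s + n_c - 2) = 0.028896
Pooled SD = sqrt(0.028896) = 0.169988
Mean difference = 0.1125
|d| = |0.1125| / 0.169988 = 0.662

0.662


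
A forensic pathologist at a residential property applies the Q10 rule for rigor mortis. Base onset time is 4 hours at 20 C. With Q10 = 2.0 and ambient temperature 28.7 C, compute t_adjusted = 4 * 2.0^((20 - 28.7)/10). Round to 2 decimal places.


Rigor mortis time adjustment:
Exponent = (T_ref - T_actual) / 10 = (20 - 28.7) / 10 = -0.87
Q10 factor = 2.0^-0.87 = 0.54715
t_adjusted = 4 * 0.54715 = 2.19 hours

2.19


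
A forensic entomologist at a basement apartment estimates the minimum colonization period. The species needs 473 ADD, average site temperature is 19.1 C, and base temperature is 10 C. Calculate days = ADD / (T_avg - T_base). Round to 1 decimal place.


Insect development time:
Effective temperature = avg_temp - T_base = 19.1 - 10 = 9.1 C
Days = ADD / effective_temp = 473 / 9.1 = 52.0 days

52.0


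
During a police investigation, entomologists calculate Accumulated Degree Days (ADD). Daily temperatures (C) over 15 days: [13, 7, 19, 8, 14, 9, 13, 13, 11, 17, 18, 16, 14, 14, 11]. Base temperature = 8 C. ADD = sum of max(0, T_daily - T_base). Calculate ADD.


Computing ADD day by day:
Day 1: max(0, 13 - 8) = 5
Day 2: max(0, 7 - 8) = 0
Day 3: max(0, 19 - 8) = 11
Day 4: max(0, 8 - 8) = 0
Day 5: max(0, 14 - 8) = 6
Day 6: max(0, 9 - 8) = 1
Day 7: max(0, 13 - 8) = 5
Day 8: max(0, 13 - 8) = 5
Day 9: max(0, 11 - 8) = 3
Day 10: max(0, 17 - 8) = 9
Day 11: max(0, 18 - 8) = 10
Day 12: max(0, 16 - 8) = 8
Day 13: max(0, 14 - 8) = 6
Day 14: max(0, 14 - 8) = 6
Day 15: max(0, 11 - 8) = 3
Total ADD = 78

78


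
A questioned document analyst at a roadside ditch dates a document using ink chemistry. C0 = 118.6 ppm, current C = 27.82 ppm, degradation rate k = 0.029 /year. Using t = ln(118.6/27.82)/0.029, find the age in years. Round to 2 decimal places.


Document age estimation:
C0/C = 118.6 / 27.82 = 4.26312
ln(C0/C) = 1.450001
t = 1.450001 / 0.029 = 50.00 years

50.00


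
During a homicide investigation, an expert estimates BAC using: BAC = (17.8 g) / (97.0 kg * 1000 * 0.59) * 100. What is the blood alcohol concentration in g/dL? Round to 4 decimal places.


Applying the Widmark formula:
BAC = (dose_g / (body_wt * 1000 * r)) * 100
Denominator = 97.0 * 1000 * 0.59 = 57230
BAC = (17.8 / 57230) * 100
BAC = 0.0311 g/dL

0.0311


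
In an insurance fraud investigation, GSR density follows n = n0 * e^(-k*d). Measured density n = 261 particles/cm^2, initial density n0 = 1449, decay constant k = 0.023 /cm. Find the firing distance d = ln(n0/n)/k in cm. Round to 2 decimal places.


GSR distance calculation:
n0/n = 1449 / 261 = 5.551724
ln(n0/n) = 1.714109
d = 1.714109 / 0.023 = 74.53 cm

74.53


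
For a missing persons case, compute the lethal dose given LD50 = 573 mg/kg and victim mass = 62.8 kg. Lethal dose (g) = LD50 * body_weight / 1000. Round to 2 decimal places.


Lethal dose calculation:
Lethal dose = LD50 * body_weight / 1000
= 573 * 62.8 / 1000
= 35984.4 / 1000
= 35.98 g

35.98


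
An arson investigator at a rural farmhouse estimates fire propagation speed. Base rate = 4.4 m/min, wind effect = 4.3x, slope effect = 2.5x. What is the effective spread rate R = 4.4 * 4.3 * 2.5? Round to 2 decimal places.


Fire spread rate calculation:
R = R0 * wind_factor * slope_factor
= 4.4 * 4.3 * 2.5
= 18.92 * 2.5
= 47.30 m/min

47.30


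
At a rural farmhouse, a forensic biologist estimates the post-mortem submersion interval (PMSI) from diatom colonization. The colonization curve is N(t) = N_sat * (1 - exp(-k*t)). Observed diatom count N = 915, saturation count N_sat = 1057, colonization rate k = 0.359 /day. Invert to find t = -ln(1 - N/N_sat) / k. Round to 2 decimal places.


PMSI from diatom colonization curve:
N / N_sat = 915 / 1057 = 0.865658
1 - N/N_sat = 0.134342
ln(1 - N/N_sat) = -2.007366
t = -ln(1 - N/N_sat) / k = -(-2.007366) / 0.359 = 5.59 days

5.59


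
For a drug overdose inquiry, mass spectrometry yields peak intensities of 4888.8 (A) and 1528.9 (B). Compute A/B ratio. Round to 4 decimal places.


Spectral peak ratio:
Peak A = 4888.8 counts
Peak B = 1528.9 counts
Ratio = 4888.8 / 1528.9 = 3.1976

3.1976


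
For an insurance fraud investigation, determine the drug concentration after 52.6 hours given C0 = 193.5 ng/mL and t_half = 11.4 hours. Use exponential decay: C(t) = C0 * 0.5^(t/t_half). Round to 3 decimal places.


Drug concentration decay:
Number of half-lives = t / t_half = 52.6 / 11.4 = 4.614035
Decay factor = 0.5^4.614035 = 0.04083542
C(t) = 193.5 * 0.04083542 = 7.902 ng/mL

7.902


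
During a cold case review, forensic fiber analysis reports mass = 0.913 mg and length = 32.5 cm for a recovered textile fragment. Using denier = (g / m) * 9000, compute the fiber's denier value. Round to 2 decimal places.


Denier calculation:
Mass in grams = 0.913 mg / 1000 = 0.000913 g
Length in meters = 32.5 cm / 100 = 0.325 m
Linear density = mass / length = 0.000913 / 0.325 = 0.00280923 g/m
Denier = (g/m) * 9000 = 0.00280923 * 9000 = 25.28

25.28


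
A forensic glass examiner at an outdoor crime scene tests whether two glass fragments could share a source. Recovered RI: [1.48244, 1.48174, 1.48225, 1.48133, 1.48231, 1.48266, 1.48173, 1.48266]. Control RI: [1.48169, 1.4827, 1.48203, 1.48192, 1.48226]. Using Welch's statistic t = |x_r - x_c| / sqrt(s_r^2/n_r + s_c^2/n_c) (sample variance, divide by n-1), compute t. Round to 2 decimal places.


Welch's t-criterion for glass RI comparison:
Recovered mean = sum / n_r = 11.85712 / 8 = 1.48214
Control mean = sum / n_c = 7.4106 / 5 = 1.48212
Recovered sample variance s_r^2 = 2.36571e-07
Control sample variance s_c^2 = 1.4725e-07
Welch SE (unpooled) = sqrt(s_r^2/n_r + s_c^2/n_c) = sqrt(2.95714e-08 + 2.945e-08) = sqrt(5.90214e-08) = 0.000242943
|mean_r - mean_c| = 2e-05
t = 2e-05 / 0.000242943 = 0.08

0.08


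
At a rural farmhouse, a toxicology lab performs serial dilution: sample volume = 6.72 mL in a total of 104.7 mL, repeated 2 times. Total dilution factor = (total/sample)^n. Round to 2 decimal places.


Dilution factor calculation:
Single dilution = V_total / V_sample = 104.7 / 6.72 ≈ 15.580357
Number of dilutions = 2
Total DF = (104.7 / 6.72)^2 (full precision, rounded at the end) = 242.75

242.75


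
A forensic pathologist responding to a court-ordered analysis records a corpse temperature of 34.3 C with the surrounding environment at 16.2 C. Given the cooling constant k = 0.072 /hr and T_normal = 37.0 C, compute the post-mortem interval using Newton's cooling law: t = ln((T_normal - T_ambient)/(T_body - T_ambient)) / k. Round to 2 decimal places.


Using Newton's law of cooling:
t = ln((T_normal - T_ambient) / (T_body - T_ambient)) / k
T_normal - T_ambient = 20.8
T_body - T_ambient = 18.1
Ratio = 1.149171
ln(ratio) = 0.139041
t = 0.139041 / 0.072 = 1.93 hours

1.93


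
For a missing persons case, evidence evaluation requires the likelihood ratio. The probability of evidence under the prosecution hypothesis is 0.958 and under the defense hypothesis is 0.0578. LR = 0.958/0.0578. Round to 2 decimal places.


Likelihood ratio calculation:
LR = P(E|Hp) / P(E|Hd)
LR = 0.958 / 0.0578
LR = 16.57

16.57


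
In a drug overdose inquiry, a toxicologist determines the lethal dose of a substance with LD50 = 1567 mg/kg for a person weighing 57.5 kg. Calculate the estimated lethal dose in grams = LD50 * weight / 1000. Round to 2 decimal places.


Lethal dose calculation:
Lethal dose = LD50 * body_weight / 1000
= 1567 * 57.5 / 1000
= 90102.5 / 1000
= 90.10 g

90.10


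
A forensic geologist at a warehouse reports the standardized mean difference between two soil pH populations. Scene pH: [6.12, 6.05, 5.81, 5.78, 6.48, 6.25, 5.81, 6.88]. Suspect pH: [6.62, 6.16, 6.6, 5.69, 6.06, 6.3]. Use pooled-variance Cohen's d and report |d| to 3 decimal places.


Pooled-variance Cohen's d for soil pH comparison:
Scene mean = 49.18 / 8 = 6.1475
Suspect mean = 37.43 / 6 = 6.238333
Scene sample variance s_s^2 = 0.14725
Suspect sample variance s_c^2 = 0.123777
Pooled variance = ((n_s-1)*s_s^2 + (n_c-1)*s_c^2) / (n_s + n_c - 2) = 0.137469
Pooled SD = sqrt(0.137469) = 0.370768
Mean difference = -0.090833
|d| = |-0.090833| / 0.370768 = 0.245

0.245


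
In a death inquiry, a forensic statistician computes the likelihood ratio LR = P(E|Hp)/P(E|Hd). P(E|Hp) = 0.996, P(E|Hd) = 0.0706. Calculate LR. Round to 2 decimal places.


Likelihood ratio calculation:
LR = P(E|Hp) / P(E|Hd)
LR = 0.996 / 0.0706
LR = 14.11

14.11


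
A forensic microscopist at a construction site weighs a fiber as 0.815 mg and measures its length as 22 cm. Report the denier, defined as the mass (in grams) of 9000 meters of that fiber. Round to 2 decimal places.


Denier calculation:
Mass in grams = 0.815 mg / 1000 = 0.000815 g
Length in meters = 22 cm / 100 = 0.22 m
Linear density = mass / length = 0.000815 / 0.22 = 0.00370455 g/m
Denier = (g/m) * 9000 = 0.00370455 * 9000 = 33.34

33.34


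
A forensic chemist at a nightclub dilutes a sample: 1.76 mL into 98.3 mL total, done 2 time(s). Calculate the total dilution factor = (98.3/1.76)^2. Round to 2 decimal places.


Dilution factor calculation:
Single dilution = V_total / V_sample = 98.3 / 1.76 ≈ 55.852273
Number of dilutions = 2
Total DF = (98.3 / 1.76)^2 (full precision, rounded at the end) = 3119.48

3119.48


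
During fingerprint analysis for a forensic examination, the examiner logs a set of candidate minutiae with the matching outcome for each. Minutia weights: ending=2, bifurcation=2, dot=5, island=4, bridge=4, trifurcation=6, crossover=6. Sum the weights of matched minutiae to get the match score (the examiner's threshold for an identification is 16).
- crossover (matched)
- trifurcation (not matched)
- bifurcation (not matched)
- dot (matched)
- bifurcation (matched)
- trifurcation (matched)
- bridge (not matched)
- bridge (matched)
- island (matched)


Weighted minutiae match score:
  crossover: matched, +6 (running total 6)
  trifurcation: not matched, +0
  bifurcation: not matched, +0
  dot: matched, +5 (running total 11)
  bifurcation: matched, +2 (running total 13)
  trifurcation: matched, +6 (running total 19)
  bridge: not matched, +0
  bridge: matched, +4 (running total 23)
  island: matched, +4 (running total 27)
Total score = 27
Threshold = 16; verdict = identification

27


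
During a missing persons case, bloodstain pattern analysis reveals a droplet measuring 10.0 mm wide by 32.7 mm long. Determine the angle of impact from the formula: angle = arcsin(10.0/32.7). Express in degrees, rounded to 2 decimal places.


Blood spatter impact angle calculation:
width / length = 10.0 / 32.7 = 0.30581
angle = arcsin(0.30581)
angle = 17.81 degrees

17.81


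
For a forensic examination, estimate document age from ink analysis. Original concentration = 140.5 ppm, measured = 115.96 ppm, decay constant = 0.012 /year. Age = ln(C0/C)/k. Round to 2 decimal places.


Document age estimation:
C0/C = 140.5 / 115.96 = 1.211625
ln(C0/C) = 0.191962
t = 0.191962 / 0.012 = 16.00 years

16.00


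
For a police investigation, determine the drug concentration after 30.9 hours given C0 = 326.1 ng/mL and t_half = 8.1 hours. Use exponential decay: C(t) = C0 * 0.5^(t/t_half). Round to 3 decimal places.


Drug concentration decay:
Number of half-lives = t / t_half = 30.9 / 8.1 = 3.814815
Decay factor = 0.5^3.814815 = 0.07106017
C(t) = 326.1 * 0.07106017 = 23.173 ng/mL

23.173


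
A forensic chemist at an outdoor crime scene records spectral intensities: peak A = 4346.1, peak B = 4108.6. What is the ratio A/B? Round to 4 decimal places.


Spectral peak ratio:
Peak A = 4346.1 counts
Peak B = 4108.6 counts
Ratio = 4346.1 / 4108.6 = 1.0578

1.0578
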